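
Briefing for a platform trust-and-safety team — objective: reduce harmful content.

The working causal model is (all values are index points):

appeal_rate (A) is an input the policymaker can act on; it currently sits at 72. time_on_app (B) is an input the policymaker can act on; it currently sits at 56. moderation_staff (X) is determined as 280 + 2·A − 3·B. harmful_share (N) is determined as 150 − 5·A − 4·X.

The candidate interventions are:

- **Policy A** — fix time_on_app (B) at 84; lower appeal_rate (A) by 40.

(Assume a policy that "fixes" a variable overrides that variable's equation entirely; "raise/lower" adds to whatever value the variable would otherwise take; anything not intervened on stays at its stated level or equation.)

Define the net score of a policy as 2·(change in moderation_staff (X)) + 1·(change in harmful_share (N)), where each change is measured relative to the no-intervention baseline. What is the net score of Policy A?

Baseline:
  A = 72
  B = 56
  X = 280 + 2·72 − 3·56 = 256
  N = 150 − 5·72 − 4·256 = -1234
Policy A (B := 84, A − 40):
  A = 72 − 40 = 32
  B = 84
  X = 280 + 2·32 − 3·84 = 92
  N = 150 − 5·32 − 4·92 = -378
ΔX = 92 − 256 = -164; ΔN = -378 − (-1234) = 856
Score = 2·(-164) + 1·856 = 528

528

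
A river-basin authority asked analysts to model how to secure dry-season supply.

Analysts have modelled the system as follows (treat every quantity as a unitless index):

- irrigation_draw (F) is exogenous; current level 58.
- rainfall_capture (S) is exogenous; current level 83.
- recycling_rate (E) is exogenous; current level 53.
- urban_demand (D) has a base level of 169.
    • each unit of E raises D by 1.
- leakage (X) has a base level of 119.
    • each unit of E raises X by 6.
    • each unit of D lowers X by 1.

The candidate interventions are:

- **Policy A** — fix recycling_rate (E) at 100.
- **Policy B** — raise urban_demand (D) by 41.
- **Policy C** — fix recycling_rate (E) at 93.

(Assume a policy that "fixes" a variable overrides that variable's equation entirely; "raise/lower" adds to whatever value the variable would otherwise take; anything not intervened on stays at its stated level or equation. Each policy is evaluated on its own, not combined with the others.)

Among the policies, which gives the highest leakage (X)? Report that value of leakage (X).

Policy A (E := 100):
  E = 100
  D = 169 + 100 = 269
  X = 119 + 6·100 − 269 = 450
Policy B (D + 41):
  E = 53
  D = 169 + 53 (+41 from intervention) = 263
  X = 119 + 6·53 − 263 = 174
Policy C (E := 93):
  E = 93
  D = 169 + 93 = 262
  X = 119 + 6·93 − 262 = 415
Comparing — Policy A: X=450, Policy B: X=174, Policy C: X=415. Highest is 450 (Policy A).

450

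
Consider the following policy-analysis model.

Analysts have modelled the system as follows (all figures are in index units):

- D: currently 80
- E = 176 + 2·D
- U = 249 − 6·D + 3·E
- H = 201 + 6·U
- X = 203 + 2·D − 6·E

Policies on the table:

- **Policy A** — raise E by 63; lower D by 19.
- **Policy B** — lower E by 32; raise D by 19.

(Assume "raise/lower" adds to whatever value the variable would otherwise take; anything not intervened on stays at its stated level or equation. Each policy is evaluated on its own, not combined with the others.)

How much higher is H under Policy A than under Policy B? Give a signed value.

Policy A (E + 63, D − 19):
  D = 80 − 19 = 61
  E = 176 + 2·61 (+63 from intervention) = 361
  U = 249 − 6·61 + 3·361 = 966
  H = 201 + 6·966 = 5997
Policy B (E − 32, D + 19):
  D = 80 + 19 = 99
  E = 176 + 2·99 (−32 from intervention) = 342
  U = 249 − 6·99 + 3·342 = 681
  H = 201 + 6·681 = 4287
H: 5997 − 4287 = 1710

1710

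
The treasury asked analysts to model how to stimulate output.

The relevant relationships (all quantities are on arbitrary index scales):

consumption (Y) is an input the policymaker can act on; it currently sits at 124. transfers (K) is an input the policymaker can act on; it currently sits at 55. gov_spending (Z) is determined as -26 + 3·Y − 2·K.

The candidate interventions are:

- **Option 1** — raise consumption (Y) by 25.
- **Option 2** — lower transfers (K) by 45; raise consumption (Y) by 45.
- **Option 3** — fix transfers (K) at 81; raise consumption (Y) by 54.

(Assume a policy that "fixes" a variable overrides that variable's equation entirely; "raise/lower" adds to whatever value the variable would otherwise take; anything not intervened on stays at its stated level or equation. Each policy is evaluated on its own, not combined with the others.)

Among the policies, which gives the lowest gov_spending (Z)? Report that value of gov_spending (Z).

Option 1 (Y + 25):
  Y = 124 + 25 = 149
  K = 55
  Z = -26 + 3·149 − 2·55 = 311
Option 2 (K − 45, Y + 45):
  Y = 124 + 45 = 169
  K = 55 − 45 = 10
  Z = -26 + 3·169 − 2·10 = 461
Option 3 (K := 81, Y + 54):
  Y = 124 + 54 = 178
  K = 81
  Z = -26 + 3·178 − 2·81 = 346
Comparing — Option 1: Z=311, Option 2: Z=461, Option 3: Z=346. Lowest is 311 (Option 1).

311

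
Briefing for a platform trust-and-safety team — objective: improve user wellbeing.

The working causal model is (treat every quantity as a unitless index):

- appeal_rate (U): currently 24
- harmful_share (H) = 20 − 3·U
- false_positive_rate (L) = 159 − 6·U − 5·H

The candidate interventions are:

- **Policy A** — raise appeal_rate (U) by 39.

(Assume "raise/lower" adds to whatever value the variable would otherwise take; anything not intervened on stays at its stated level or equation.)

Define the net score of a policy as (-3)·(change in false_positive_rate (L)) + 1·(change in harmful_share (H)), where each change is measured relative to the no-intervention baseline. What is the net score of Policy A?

Baseline:
  U = 24
  H = 20 − 3·24 = -52
  L = 159 − 6·24 − 5·(-52) = 275
Policy A (U + 39):
  U = 24 + 39 = 63
  H = 20 − 3·63 = -169
  L = 159 − 6·63 − 5·(-169) = 626
ΔL = 626 − 275 = 351; ΔH = -169 − (-52) = -117
Score = (-3)·351 + 1·(-117) = -1170

-1170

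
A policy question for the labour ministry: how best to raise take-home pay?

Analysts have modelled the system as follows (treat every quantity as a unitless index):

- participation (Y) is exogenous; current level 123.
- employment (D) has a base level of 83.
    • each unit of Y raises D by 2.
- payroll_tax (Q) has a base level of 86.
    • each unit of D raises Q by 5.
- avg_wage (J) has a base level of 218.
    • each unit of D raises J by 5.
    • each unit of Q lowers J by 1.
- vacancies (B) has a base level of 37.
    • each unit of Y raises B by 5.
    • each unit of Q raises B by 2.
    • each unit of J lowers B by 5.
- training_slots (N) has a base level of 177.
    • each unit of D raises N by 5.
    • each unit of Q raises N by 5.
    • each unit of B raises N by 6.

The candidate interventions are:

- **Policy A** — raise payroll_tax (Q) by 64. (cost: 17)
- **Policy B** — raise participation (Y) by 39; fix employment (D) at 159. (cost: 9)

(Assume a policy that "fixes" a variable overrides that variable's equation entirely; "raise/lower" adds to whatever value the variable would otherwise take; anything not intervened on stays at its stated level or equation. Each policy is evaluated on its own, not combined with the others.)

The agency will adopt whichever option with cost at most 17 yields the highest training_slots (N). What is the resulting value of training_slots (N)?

Policy A (Q + 64):
  Y = 123
  D = 83 + 2·123 = 329
  Q = 86 + 5·329 (+64 from intervention) = 1795
  J = 218 + 5·329 − 1795 = 68
  B = 37 + 5·123 + 2·1795 − 5·68 = 3902
  N = 177 + 5·329 + 5·1795 + 6·3902 = 34209
Policy B (Y + 39, D := 159):
  Y = 123 + 39 = 162
  D = 159
  Q = 86 + 5·159 = 881
  J = 218 + 5·159 − 881 = 132
  B = 37 + 5·162 + 2·881 − 5·132 = 1949
  N = 177 + 5·159 + 5·881 + 6·1949 = 17071
Comparing — Policy A: N=34209, Policy B: N=17071. Highest is 34209 (Policy A).

34209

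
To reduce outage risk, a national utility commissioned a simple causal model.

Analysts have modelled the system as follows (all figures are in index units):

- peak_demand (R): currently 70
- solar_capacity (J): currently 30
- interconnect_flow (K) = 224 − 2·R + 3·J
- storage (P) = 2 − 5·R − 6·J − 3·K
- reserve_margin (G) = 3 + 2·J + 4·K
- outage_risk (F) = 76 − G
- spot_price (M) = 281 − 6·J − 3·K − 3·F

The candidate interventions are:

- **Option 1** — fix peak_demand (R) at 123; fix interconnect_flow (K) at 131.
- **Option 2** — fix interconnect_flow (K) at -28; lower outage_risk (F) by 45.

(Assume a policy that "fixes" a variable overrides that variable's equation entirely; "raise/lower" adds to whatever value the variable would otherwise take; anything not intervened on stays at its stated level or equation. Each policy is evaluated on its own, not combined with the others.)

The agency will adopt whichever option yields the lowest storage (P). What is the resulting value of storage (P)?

Option 1 (R := 123, K := 131):
  R = 123
  J = 30
  K = 131
  P = 2 − 5·123 − 6·30 − 3·131 = -1186
Option 2 (K := -28, F − 45):
  R = 70
  J = 30
  K = -28
  P = 2 − 5·70 − 6·30 − 3·(-28) = -444
Comparing — Option 1: P=-1186, Option 2: P=-444. Lowest is -1186 (Option 1).

-1186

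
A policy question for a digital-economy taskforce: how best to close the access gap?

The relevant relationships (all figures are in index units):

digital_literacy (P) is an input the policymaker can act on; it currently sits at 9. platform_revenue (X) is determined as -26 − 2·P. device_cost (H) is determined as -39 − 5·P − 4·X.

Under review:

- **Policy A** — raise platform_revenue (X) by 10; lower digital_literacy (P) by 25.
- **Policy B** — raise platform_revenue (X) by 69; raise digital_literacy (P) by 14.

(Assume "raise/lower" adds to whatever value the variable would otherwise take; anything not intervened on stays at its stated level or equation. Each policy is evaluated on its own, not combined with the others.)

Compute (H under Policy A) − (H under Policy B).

119

Policy A (X + 10, P − 25):
  P = 9 − 25 = -16
  X = -26 − 2·(-16) (+10 from intervention) = 16
  H = -39 − 5·(-16) − 4·16 = -23
Policy B (X + 69, P + 14):
  P = 9 + 14 = 23
  X = -26 − 2·23 (+69 from intervention) = -3
  H = -39 − 5·23 − 4·(-3) = -142
H: -23 − (-142) = 119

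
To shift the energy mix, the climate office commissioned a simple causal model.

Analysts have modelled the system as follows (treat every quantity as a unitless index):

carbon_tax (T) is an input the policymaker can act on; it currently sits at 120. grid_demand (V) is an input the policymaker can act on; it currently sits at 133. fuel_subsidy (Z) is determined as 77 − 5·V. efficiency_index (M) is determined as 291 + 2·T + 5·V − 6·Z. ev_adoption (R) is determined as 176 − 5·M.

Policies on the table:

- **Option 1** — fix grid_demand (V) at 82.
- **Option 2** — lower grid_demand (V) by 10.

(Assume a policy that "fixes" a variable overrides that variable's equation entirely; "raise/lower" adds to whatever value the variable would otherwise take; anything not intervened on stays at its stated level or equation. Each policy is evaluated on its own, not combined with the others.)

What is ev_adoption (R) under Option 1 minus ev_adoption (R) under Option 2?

Option 1 (V := 82):
  T = 120
  V = 82
  Z = 77 − 5·82 = -333
  M = 291 + 2·120 + 5·82 − 6·(-333) = 2939
  R = 176 − 5·2939 = -14519
Option 2 (V − 10):
  T = 120
  V = 133 − 10 = 123
  Z = 77 − 5·123 = -538
  M = 291 + 2·120 + 5·123 − 6·(-538) = 4374
  R = 176 − 5·4374 = -21694
R: -14519 − (-21694) = 7175

7175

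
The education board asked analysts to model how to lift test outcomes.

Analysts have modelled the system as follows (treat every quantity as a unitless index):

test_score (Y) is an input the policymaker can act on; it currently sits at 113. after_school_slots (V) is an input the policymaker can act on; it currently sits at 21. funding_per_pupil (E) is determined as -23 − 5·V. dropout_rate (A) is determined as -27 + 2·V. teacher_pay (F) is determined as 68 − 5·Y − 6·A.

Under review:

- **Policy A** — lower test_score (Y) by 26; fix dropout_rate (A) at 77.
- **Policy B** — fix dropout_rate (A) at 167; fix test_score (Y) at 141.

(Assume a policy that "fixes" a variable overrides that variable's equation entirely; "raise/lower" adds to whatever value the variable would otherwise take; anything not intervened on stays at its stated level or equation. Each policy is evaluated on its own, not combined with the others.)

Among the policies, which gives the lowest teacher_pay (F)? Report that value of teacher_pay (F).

Policy A (Y − 26, A := 77):
  Y = 113 − 26 = 87
  V = 21
  A = 77
  F = 68 − 5·87 − 6·77 = -829
Policy B (A := 167, Y := 141):
  Y = 141
  V = 21
  A = 167
  F = 68 − 5·141 − 6·167 = -1639
Comparing — Policy A: F=-829, Policy B: F=-1639. Lowest is -1639 (Policy B).

-1639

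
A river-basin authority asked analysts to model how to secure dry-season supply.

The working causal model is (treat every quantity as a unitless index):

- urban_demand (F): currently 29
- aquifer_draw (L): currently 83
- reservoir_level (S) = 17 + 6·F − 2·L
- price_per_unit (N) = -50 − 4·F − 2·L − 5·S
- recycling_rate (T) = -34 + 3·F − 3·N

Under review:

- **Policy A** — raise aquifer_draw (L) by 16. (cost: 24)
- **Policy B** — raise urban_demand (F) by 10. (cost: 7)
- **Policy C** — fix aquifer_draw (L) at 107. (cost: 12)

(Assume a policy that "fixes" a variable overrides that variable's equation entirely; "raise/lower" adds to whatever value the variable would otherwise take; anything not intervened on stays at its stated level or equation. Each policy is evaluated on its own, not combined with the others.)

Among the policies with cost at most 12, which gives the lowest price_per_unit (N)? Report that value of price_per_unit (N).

-797

Policy B (F + 10):
  F = 29 + 10 = 39
  L = 83
  S = 17 + 6·39 − 2·83 = 85
  N = -50 − 4·39 − 2·83 − 5·85 = -797
Policy C (L := 107):
  F = 29
  L = 107
  S = 17 + 6·29 − 2·107 = -23
  N = -50 − 4·29 − 2·107 − 5·(-23) = -265
Comparing — Policy B: N=-797, Policy C: N=-265. Lowest is -797 (Policy B).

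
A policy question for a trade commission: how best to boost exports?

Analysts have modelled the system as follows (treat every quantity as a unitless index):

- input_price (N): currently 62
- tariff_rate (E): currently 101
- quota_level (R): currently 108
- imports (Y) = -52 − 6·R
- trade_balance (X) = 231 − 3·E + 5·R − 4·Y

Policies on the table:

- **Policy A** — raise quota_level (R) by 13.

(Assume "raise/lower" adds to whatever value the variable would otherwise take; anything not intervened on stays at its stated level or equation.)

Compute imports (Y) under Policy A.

Policy A (R + 13):
  R = 108 + 13 = 121
  Y = -52 − 6·121 = -778

-778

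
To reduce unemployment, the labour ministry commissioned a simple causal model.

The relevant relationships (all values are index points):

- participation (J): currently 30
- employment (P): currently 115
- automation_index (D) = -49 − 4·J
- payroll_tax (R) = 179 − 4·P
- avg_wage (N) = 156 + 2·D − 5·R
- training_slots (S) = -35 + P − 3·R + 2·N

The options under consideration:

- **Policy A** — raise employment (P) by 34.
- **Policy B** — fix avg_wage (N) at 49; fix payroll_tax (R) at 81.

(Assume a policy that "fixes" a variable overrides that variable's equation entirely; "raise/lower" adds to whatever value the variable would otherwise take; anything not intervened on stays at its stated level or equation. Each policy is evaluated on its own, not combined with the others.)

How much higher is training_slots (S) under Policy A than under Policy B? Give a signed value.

Policy A (P + 34):
  J = 30
  P = 115 + 34 = 149
  D = -49 − 4·30 = -169
  R = 179 − 4·149 = -417
  N = 156 + 2·(-169) − 5·(-417) = 1903
  S = -35 + 149 − 3·(-417) + 2·1903 = 5171
Policy B (N := 49, R := 81):
  J = 30
  P = 115
  D = -49 − 4·30 = -169
  R = 81
  N = 49
  S = -35 + 115 − 3·81 + 2·49 = -65
S: 5171 − (-65) = 5236

5236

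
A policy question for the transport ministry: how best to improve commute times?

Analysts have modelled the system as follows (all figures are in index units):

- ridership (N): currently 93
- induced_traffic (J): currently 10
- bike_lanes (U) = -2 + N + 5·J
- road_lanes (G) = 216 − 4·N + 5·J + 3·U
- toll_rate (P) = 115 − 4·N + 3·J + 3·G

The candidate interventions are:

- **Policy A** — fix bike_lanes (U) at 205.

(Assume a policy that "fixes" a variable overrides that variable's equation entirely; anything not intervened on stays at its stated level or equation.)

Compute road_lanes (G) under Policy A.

Policy A (U := 205):
  N = 93
  J = 10
  U = 205
  G = 216 − 4·93 + 5·10 + 3·205 = 509

509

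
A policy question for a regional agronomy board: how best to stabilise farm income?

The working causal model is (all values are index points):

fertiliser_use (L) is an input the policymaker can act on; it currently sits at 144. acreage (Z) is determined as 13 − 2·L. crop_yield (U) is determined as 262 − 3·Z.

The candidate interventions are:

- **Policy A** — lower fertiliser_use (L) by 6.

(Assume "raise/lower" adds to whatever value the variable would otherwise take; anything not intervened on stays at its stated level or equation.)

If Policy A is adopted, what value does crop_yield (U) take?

Policy A (L − 6):
  L = 144 − 6 = 138
  Z = 13 − 2·138 = -263
  U = 262 − 3·(-263) = 1051

1051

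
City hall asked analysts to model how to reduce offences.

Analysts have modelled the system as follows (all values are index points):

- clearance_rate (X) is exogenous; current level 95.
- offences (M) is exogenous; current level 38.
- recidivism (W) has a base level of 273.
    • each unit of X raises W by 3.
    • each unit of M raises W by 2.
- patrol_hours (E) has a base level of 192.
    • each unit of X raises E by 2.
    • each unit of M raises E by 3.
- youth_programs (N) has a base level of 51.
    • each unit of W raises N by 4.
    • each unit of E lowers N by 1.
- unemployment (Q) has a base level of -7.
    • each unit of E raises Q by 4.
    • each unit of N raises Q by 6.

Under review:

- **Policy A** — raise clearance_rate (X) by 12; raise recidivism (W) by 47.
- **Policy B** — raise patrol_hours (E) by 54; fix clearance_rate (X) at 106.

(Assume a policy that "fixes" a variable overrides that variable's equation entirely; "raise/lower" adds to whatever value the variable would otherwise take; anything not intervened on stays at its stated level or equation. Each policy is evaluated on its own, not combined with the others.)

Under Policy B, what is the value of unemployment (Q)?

Policy B (E + 54, X := 106):
  X = 106
  M = 38
  W = 273 + 3·106 + 2·38 = 667
  E = 192 + 2·106 + 3·38 (+54 from intervention) = 572
  N = 51 + 4·667 − 572 = 2147
  Q = -7 + 4·572 + 6·2147 = 15163

15163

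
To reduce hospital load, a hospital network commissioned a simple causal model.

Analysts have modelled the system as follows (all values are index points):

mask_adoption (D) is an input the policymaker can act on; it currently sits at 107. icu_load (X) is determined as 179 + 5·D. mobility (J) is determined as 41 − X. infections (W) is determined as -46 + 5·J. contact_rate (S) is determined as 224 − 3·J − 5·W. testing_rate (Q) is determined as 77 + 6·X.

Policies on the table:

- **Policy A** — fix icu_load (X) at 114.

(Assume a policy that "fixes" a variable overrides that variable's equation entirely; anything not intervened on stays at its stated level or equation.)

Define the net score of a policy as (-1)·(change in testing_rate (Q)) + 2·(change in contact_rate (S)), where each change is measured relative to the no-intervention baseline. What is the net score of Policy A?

-30000

Baseline:
  D = 107
  X = 179 + 5·107 = 714
  J = 41 − 714 = -673
  W = -46 + 5·(-673) = -3411
  S = 224 − 3·(-673) − 5·(-3411) = 19298
  Q = 77 + 6·714 = 4361
Policy A (X := 114):
  D = 107
  X = 114
  J = 41 − 114 = -73
  W = -46 + 5·(-73) = -411
  S = 224 − 3·(-73) − 5·(-411) = 2498
  Q = 77 + 6·114 = 761
ΔQ = 761 − 4361 = -3600; ΔS = 2498 − 19298 = -16800
Score = (-1)·(-3600) + 2·(-16800) = -30000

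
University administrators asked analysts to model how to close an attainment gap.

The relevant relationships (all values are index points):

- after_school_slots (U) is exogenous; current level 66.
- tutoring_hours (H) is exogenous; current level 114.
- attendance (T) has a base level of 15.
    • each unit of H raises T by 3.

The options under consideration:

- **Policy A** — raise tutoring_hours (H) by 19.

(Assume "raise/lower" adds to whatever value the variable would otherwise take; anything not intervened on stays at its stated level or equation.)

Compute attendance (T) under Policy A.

414

Policy A (H + 19):
  H = 114 + 19 = 133
  T = 15 + 3·133 = 414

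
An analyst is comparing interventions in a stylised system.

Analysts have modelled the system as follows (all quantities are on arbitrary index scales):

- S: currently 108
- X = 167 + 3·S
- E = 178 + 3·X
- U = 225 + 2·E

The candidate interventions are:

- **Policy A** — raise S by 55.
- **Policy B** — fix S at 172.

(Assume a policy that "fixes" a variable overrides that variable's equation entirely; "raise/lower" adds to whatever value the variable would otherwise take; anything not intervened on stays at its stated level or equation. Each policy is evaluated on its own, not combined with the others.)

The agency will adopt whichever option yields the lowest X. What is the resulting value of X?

Policy A (S + 55):
  S = 108 + 55 = 163
  X = 167 + 3·163 = 656
Policy B (S := 172):
  S = 172
  X = 167 + 3·172 = 683
Comparing — Policy A: X=656, Policy B: X=683. Lowest is 656 (Policy A).

656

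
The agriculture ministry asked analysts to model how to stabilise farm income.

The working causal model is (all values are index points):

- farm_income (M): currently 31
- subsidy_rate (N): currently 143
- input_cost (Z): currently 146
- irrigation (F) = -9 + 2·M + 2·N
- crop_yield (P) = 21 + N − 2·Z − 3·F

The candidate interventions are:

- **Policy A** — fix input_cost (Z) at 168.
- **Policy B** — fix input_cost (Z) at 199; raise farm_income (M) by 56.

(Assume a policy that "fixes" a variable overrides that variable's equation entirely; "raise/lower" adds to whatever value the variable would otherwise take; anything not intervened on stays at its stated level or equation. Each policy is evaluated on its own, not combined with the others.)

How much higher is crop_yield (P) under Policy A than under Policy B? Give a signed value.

Policy A (Z := 168):
  M = 31
  N = 143
  Z = 168
  F = -9 + 2·31 + 2·143 = 339
  P = 21 + 143 − 2·168 − 3·339 = -1189
Policy B (Z := 199, M + 56):
  M = 31 + 56 = 87
  N = 143
  Z = 199
  F = -9 + 2·87 + 2·143 = 451
  P = 21 + 143 − 2·199 − 3·451 = -1587
P: -1189 − (-1587) = 398

398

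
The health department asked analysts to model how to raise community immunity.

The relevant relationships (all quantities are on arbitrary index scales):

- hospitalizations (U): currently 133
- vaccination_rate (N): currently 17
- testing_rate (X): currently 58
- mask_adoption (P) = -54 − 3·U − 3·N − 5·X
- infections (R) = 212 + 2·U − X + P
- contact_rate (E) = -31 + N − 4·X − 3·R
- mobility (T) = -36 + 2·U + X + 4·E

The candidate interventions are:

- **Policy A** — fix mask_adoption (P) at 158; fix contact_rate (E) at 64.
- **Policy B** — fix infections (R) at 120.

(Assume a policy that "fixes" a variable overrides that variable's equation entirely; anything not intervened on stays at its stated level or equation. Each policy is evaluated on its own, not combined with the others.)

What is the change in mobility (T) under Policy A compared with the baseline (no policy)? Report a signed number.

Baseline:
  U = 133
  N = 17
  X = 58
  P = -54 − 3·133 − 3·17 − 5·58 = -794
  R = 212 + 2·133 − 58 + (-794) = -374
  E = -31 + 17 − 4·58 − 3·(-374) = 876
  T = -36 + 2·133 + 58 + 4·876 = 3792
Policy A (P := 158, E := 64):
  U = 133
  N = 17
  X = 58
  P = 158
  R = 212 + 2·133 − 58 + 158 = 578
  E = 64
  T = -36 + 2·133 + 58 + 4·64 = 544
Change in T: 544 − 3792 = -3248

-3248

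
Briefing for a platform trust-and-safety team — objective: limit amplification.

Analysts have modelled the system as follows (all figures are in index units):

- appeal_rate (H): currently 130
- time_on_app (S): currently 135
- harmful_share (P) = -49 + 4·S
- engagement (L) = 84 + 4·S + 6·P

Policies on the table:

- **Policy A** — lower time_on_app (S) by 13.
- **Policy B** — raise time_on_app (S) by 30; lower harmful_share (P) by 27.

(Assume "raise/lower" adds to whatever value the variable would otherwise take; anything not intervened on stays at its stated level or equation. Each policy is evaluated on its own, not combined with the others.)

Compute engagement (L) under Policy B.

Policy B (S + 30, P − 27):
  S = 135 + 30 = 165
  P = -49 + 4·165 (−27 from intervention) = 584
  L = 84 + 4·165 + 6·584 = 4248

4248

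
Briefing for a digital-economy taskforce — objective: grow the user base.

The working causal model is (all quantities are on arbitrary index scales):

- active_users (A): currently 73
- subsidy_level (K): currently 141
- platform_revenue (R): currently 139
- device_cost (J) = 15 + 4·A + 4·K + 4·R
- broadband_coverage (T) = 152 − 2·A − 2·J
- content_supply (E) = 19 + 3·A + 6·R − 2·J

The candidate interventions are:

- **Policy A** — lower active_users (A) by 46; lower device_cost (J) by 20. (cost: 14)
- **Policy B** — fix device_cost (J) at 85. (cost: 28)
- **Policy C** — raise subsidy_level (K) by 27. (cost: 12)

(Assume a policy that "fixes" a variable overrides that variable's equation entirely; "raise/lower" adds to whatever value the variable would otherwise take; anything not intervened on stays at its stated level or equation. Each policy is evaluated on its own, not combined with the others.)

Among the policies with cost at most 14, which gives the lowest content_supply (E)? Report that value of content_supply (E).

Policy A (A − 46, J − 20):
  A = 73 − 46 = 27
  K = 141
  R = 139
  J = 15 + 4·27 + 4·141 + 4·139 (−20 from intervention) = 1223
  E = 19 + 3·27 + 6·139 − 2·1223 = -1512
Policy C (K + 27):
  A = 73
  K = 141 + 27 = 168
  R = 139
  J = 15 + 4·73 + 4·168 + 4·139 = 1535
  E = 19 + 3·73 + 6·139 − 2·1535 = -1998
Comparing — Policy A: E=-1512, Policy C: E=-1998. Lowest is -1998 (Policy C).

-1998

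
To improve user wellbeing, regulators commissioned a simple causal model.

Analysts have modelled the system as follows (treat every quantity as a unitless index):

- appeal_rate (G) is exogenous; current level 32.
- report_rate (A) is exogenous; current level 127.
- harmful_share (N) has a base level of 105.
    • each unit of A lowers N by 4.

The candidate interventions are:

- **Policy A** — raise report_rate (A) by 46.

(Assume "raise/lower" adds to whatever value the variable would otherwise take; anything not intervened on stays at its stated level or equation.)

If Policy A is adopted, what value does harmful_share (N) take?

-587

Policy A (A + 46):
  A = 127 + 46 = 173
  N = 105 − 4·173 = -587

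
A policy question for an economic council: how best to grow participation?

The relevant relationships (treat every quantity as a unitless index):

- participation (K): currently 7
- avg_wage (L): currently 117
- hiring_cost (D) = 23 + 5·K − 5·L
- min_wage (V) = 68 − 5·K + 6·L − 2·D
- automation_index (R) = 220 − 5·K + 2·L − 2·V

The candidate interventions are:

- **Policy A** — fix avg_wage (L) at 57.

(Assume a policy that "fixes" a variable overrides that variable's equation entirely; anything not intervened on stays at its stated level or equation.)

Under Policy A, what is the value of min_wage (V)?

Policy A (L := 57):
  K = 7
  L = 57
  D = 23 + 5·7 − 5·57 = -227
  V = 68 − 5·7 + 6·57 − 2·(-227) = 829

829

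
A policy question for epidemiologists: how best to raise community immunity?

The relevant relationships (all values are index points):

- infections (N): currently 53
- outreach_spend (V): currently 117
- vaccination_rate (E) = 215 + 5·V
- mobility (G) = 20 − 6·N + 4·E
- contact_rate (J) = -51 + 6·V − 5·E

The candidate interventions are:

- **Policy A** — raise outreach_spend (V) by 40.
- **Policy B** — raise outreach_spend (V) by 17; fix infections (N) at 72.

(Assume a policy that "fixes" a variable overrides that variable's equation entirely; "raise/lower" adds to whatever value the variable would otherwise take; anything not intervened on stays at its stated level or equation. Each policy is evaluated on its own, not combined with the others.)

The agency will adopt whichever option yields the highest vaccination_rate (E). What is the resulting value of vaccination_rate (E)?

1000

Policy A (V + 40):
  V = 117 + 40 = 157
  E = 215 + 5·157 = 1000
Policy B (V + 17, N := 72):
  V = 117 + 17 = 134
  E = 215 + 5·134 = 885
Comparing — Policy A: E=1000, Policy B: E=885. Highest is 1000 (Policy A).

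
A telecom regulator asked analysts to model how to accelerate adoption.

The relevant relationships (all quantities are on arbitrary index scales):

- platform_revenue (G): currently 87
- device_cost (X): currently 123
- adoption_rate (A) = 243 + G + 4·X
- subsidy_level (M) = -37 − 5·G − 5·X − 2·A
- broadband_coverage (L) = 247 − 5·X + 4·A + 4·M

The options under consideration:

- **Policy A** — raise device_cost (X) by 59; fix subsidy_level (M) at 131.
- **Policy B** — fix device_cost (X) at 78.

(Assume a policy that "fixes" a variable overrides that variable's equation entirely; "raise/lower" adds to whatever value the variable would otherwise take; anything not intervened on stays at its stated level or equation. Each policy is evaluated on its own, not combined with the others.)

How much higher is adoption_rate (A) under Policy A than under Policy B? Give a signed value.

416

Policy A (X + 59, M := 131):
  G = 87
  X = 123 + 59 = 182
  A = 243 + 87 + 4·182 = 1058
Policy B (X := 78):
  G = 87
  X = 78
  A = 243 + 87 + 4·78 = 642
A: 1058 − 642 = 416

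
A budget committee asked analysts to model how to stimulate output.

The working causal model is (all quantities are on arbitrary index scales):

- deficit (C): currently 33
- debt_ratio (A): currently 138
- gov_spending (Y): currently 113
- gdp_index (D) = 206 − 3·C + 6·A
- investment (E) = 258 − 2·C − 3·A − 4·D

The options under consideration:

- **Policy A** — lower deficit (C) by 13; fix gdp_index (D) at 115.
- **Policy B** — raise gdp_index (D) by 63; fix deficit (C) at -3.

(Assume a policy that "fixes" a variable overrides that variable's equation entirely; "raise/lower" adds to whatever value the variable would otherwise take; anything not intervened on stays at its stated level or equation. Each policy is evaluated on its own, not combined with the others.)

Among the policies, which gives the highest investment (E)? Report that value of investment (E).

-656

Policy A (C − 13, D := 115):
  C = 33 − 13 = 20
  A = 138
  D = 115
  E = 258 − 2·20 − 3·138 − 4·115 = -656
Policy B (D + 63, C := -3):
  C = -3
  A = 138
  D = 206 − 3·(-3) + 6·138 (+63 from intervention) = 1106
  E = 258 − 2·(-3) − 3·138 − 4·1106 = -4574
Comparing — Policy A: E=-656, Policy B: E=-4574. Highest is -656 (Policy A).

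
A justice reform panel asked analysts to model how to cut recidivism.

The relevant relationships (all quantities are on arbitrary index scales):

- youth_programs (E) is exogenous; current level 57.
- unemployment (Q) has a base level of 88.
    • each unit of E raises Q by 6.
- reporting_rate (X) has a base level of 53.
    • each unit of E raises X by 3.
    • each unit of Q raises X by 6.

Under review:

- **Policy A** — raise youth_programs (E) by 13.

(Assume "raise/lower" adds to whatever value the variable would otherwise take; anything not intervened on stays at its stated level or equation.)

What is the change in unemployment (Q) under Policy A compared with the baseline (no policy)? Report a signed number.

Baseline:
  E = 57
  Q = 88 + 6·57 = 430
Policy A (E + 13):
  E = 57 + 13 = 70
  Q = 88 + 6·70 = 508
Change in Q: 508 − 430 = 78

78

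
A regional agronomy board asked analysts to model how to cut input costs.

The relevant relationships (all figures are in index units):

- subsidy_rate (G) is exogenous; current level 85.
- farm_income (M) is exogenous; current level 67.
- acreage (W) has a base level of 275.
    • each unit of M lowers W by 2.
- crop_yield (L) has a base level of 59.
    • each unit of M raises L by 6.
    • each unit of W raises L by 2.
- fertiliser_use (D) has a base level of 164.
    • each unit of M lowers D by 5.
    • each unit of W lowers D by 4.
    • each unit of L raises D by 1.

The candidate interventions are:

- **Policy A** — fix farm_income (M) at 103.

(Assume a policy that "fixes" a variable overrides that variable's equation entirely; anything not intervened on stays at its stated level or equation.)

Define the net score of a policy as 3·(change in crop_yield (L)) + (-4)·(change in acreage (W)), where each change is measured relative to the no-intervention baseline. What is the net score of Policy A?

504

Baseline:
  M = 67
  W = 275 − 2·67 = 141
  L = 59 + 6·67 + 2·141 = 743
Policy A (M := 103):
  M = 103
  W = 275 − 2·103 = 69
  L = 59 + 6·103 + 2·69 = 815
ΔL = 815 − 743 = 72; ΔW = 69 − 141 = -72
Score = 3·72 + (-4)·(-72) = 504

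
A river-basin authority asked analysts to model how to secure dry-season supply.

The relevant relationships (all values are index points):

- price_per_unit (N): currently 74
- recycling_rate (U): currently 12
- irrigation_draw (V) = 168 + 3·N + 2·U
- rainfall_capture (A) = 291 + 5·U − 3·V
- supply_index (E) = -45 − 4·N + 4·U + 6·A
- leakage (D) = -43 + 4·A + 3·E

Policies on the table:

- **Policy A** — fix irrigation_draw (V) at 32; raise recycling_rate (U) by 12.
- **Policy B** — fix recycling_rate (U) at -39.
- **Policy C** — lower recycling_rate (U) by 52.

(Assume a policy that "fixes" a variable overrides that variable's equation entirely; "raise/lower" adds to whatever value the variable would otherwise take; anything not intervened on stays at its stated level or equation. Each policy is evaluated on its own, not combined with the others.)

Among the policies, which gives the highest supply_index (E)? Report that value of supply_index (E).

Policy A (V := 32, U + 12):
  N = 74
  U = 12 + 12 = 24
  V = 32
  A = 291 + 5·24 − 3·32 = 315
  E = -45 − 4·74 + 4·24 + 6·315 = 1645
Policy B (U := -39):
  N = 74
  U = -39
  V = 168 + 3·74 + 2·(-39) = 312
  A = 291 + 5·(-39) − 3·312 = -840
  E = -45 − 4·74 + 4·(-39) + 6·(-840) = -5537
Policy C (U − 52):
  N = 74
  U = 12 − 52 = -40
  V = 168 + 3·74 + 2·(-40) = 310
  A = 291 + 5·(-40) − 3·310 = -839
  E = -45 − 4·74 + 4·(-40) + 6·(-839) = -5535
Comparing — Policy A: E=1645, Policy B: E=-5537, Policy C: E=-5535. Highest is 1645 (Policy A).

1645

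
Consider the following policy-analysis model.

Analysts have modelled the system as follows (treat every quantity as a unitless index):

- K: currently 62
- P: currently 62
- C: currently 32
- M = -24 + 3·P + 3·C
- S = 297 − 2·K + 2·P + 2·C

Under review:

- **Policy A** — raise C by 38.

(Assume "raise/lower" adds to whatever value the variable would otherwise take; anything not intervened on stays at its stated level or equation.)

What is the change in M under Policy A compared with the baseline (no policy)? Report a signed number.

Baseline:
  P = 62
  C = 32
  M = -24 + 3·62 + 3·32 = 258
Policy A (C + 38):
  P = 62
  C = 32 + 38 = 70
  M = -24 + 3·62 + 3·70 = 372
Change in M: 372 − 258 = 114

114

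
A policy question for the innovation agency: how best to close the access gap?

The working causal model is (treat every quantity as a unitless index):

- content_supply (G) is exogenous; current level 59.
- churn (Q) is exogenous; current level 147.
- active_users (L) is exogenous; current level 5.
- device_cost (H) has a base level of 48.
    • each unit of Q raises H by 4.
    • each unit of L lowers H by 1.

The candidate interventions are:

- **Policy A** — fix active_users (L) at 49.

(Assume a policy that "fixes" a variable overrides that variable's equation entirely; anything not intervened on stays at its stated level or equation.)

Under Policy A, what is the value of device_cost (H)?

Policy A (L := 49):
  Q = 147
  L = 49
  H = 48 + 4·147 − 49 = 587

587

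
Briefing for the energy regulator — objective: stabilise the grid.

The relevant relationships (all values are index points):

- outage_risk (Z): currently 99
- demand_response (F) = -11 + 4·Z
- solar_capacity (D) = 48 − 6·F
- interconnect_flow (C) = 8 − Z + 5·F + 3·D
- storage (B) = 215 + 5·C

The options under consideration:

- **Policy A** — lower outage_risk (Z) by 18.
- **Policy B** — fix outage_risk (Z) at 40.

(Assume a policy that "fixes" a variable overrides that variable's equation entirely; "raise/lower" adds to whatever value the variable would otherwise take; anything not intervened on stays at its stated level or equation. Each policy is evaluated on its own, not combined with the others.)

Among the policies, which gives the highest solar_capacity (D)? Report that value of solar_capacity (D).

Policy A (Z − 18):
  Z = 99 − 18 = 81
  F = -11 + 4·81 = 313
  D = 48 − 6·313 = -1830
Policy B (Z := 40):
  Z = 40
  F = -11 + 4·40 = 149
  D = 48 − 6·149 = -846
Comparing — Policy A: D=-1830, Policy B: D=-846. Highest is -846 (Policy B).

-846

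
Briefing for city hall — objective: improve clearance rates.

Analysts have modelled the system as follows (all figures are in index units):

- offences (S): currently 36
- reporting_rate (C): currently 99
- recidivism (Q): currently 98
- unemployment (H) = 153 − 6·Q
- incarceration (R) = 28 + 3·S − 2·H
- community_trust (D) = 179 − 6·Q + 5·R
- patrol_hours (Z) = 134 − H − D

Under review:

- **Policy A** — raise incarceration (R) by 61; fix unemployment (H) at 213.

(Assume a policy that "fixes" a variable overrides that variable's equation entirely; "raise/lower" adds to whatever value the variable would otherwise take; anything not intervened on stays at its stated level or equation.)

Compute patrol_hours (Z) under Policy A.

Policy A (R + 61, H := 213):
  S = 36
  Q = 98
  H = 213
  R = 28 + 3·36 − 2·213 (+61 from intervention) = -229
  D = 179 − 6·98 + 5·(-229) = -1554
  Z = 134 − 213 − (-1554) = 1475

1475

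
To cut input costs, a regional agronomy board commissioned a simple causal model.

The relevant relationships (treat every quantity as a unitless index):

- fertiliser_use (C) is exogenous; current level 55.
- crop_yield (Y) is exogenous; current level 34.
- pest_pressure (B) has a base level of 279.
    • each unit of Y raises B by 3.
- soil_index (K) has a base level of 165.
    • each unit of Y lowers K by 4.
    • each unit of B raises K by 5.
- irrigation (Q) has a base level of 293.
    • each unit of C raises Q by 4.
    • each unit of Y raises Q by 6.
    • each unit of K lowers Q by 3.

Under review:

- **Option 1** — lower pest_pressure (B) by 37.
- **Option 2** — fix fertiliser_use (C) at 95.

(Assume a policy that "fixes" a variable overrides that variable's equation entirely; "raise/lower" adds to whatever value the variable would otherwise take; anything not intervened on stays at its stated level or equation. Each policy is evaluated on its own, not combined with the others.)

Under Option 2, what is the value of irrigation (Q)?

-4925

Option 2 (C := 95):
  C = 95
  Y = 34
  B = 279 + 3·34 = 381
  K = 165 − 4·34 + 5·381 = 1934
  Q = 293 + 4·95 + 6·34 − 3·1934 = -4925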